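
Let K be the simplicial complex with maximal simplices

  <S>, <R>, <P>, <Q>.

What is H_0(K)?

H_0 = Z^4.

Order the vertices as P < Q < R < S. Listing each simplex with vertices in this order, K has dimension 0 with simplices:

  0-simplices (4): P, Q, R, S

Hence C_0 ≅ Z^4.

Computing H_k = (kernel of ∂_k) / (image of ∂_{k+1}):

  H_0: rank C_0 − rank ∂_1 = 4 − 0 = 4, and there is no ∂_1, so H_0 ≅ Z^4.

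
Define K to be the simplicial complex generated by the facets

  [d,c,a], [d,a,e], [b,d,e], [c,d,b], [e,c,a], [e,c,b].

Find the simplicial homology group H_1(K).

H_1 = 0.

Order the vertices as a < b < c < d < e. Listing each simplex with vertices in this order, K has dimension 2 with simplices:

  0-simplices (5): a, b, c, d, e
  1-simplices (9): ac, ad, ae, bc, bd, be, cd, ce, de
  2-simplices (6): acd, ace, ade, bcd, bce, bde

Hence C_0 ≅ Z^5, C_1 ≅ Z^9, C_2 ≅ Z^6.

∂_1: C_1 → C_0 maps an edge to its endpoints' difference, ∂[p,q] = q − p.
This gives a 5×9 integer matrix of rank 4; reducing to Smith normal form yields diagonal entries (1,1,1,1).

The boundary map ∂_2: C_2 → C_1 acts by ∂[p,q,r] = [q,r] − [p,r] + [p,q]. For instance
  ∂ace = ce − ae + ac,
  ∂acd = cd − ad + ac.
The resulting 9×6 matrix has rank 5, and its Smith normal form has invariant factors (1,1,1,1,1).

From H_k ≅ ker(∂_k) / im(∂_{k+1}) we obtain:

  H_1: rank ker ∂_1 − rank ∂_2 = (9 − 4) − 5 = 0, and the invariant factors of ∂_2 are all 1, so H_1 ≅ 0.

(K is a triangulation of the 2-sphere S^2.)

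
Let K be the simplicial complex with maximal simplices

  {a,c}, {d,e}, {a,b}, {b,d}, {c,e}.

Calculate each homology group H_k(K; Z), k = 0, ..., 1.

H_0 = Z,  H_1 = Z.

Order the vertices as a < b < c < d < e. Listing each simplex with vertices in this order, K has dimension 1 with simplices:

  0-simplices (5): a, b, c, d, e
  1-simplices (5): ab, ac, bd, ce, de

giving chain groups C_0 ≅ Z^5, C_1 ≅ Z^5.

∂_1: C_1 → C_0 maps an edge to its endpoints' difference, ∂[p,q] = q − p. For instance
  ∂bd = d − b.
The resulting 5×5 matrix has rank 4, and its Smith normal form has invariant factors (1,1,1,1).

Computing H_k = (kernel of ∂_k) / (image of ∂_{k+1}):

  H_0: rank C_0 − rank ∂_1 = 5 − 4 = 1, and the invariant factors of ∂_1 are all 1, so H_0 ≅ Z.
  H_1: rank ker ∂_1 − rank ∂_2 = (5 − 4) − 0 = 1, and there is no ∂_2, so H_1 ≅ Z.

As a check, the Euler characteristic is 5 − 5 = 0, which agrees with 1 − 1 = 0.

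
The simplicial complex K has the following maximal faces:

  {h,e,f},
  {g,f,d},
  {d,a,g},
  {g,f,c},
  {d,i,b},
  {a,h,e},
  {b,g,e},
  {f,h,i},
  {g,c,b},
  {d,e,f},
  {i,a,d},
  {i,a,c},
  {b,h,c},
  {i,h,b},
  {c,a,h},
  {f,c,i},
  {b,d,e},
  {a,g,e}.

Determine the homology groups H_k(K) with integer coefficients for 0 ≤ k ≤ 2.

We work with the vertex ordering a < b < c < d < e < f < g < h < i. The simplices of K, each written with vertices in increasing order, are:

  0-simplices (9): a, b, c, d, e, f, g, h, i
  1-simplices (27): ac, ad, ae, ag, ah, ai, bc, bd, be, bg, bh, bi, cf, cg, ch, ci, de, df, dg, di, ef, eg, eh, fg, fh, fi, hi
  2-simplices (18): ach, aci, adg, adi, aeg, aeh, bcg, bch, bde, bdi, beg, bhi, cfg, cfi, def, dfg, efh, fhi

so the chain groups are C_0 ≅ Z^9, C_1 ≅ Z^27, C_2 ≅ Z^18.

The boundary map ∂_1: C_1 → C_0 sends each edge [p,q] (with p < q) to q − p. For instance
  ∂cg = g − c.
The 9×27 boundary matrix has rank 8 and Smith normal form diag(1,1,1,1,1,1,1,1).

∂_2: C_2 → C_1 maps a triangle to the signed sum of its edges. For instance
  ∂cfg = fg − cg + cf,
  ∂adi = di − ai + ad.
This gives a 27×18 integer matrix of rank 18; reducing to Smith normal form yields diagonal entries (1,1,1,1,1,1,1,1,1,1,1,1,1,1,1,1,1,2).

From H_k ≅ ker(∂_k) / im(∂_{k+1}) we obtain:

  H_0: rank C_0 − rank ∂_1 = 9 − 8 = 1, and the invariant factors of ∂_1 are all 1, so H_0 ≅ Z.
  H_1: rank ker ∂_1 − rank ∂_2 = (27 − 8) − 18 = 1, and ∂_2 has invariant factor 2 > 1, so H_1 ≅ Z ⊕ Z_2.
  H_2: rank ker ∂_2 − rank ∂_3 = (18 − 18) − 0 = 0, and there is no ∂_3, so H_2 ≅ 0.

As a check, the Euler characteristic is 9 − 27 + 18 = 0, which agrees with 1 − 1 + 0 = 0.
(K is a triangulation of the Klein bottle.)

H_0 = Z,  H_1 = Z ⊕ Z_2,  H_2 = 0.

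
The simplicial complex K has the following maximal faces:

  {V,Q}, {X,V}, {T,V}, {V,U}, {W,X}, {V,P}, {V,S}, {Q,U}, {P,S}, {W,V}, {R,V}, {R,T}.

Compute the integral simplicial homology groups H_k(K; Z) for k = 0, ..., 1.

H_0 ≅ Z,  H_1 ≅ Z^4.

Order the vertices as P < Q < R < S < T < U < V < W < X. Listing each simplex with vertices in this order, K has dimension 1 with simplices:

  0-simplices (9): P, Q, R, S, T, U, V, W, X
  1-simplices (12): PS, PV, QU, QV, RT, RV, SV, TV, UV, VW, VX, WX

so the chain groups are C_0 ≅ Z^9, C_1 ≅ Z^12.

The boundary map ∂_1: C_1 → C_0 sends each edge [p,q] (with p < q) to q − p. For instance
  ∂QV = V − Q.
This gives a 9×12 integer matrix of rank 8; reducing to Smith normal form yields diagonal entries (1,1,1,1,1,1,1,1).

Now H_k = ker ∂_k / im ∂_{k+1}, so:

  H_0: rank C_0 − rank ∂_1 = 9 − 8 = 1, and the invariant factors of ∂_1 are all 1, so H_0 ≅ Z.
  H_1: rank ker ∂_1 − rank ∂_2 = (12 − 8) − 0 = 4, and there is no ∂_2, so H_1 ≅ Z^4.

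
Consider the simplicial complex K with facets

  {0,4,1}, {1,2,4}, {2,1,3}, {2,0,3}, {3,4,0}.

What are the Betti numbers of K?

K has 5 vertices, 10 edges, 5 triangles.
rank ∂_0 = 0, rank ∂_1 = 4 ⇒ b_0 = 5 − 0 − 4 = 1; all invariant factors of ∂_1 are 1 so no torsion. So H_0 ≅ Z.
rank ∂_1 = 4, rank ∂_2 = 5 ⇒ b_1 = 10 − 4 − 5 = 1; all invariant factors of ∂_2 are 1 so no torsion. So H_1 ≅ Z.
rank ∂_2 = 5, rank ∂_3 = 0 ⇒ b_2 = 5 − 5 − 0 = 0. So H_2 ≅ 0.

b_0 = 1, b_1 = 1, b_2 = 0.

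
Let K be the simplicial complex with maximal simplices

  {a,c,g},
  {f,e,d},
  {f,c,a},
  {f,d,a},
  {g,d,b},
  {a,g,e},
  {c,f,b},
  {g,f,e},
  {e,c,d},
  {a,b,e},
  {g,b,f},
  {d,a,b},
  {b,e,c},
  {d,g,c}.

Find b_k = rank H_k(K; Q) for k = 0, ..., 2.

Take the total order a < b < c < d < e < f < g on the vertex set. Then K (dimension 2) consists of the simplices:

  0-simplices (7): a, b, c, d, e, f, g
  1-simplices (21): ab, ac, ad, ae, af, ag, bc, bd, be, bf, bg, cd, ce, cf, cg, de, df, dg, ef, eg, fg
  2-simplices (14): abd, abe, acf, acg, adf, aeg, bce, bcf, bdg, bfg, cde, cdg, def, efg

so the chain groups are C_0 ≅ Z^7, C_1 ≅ Z^21, C_2 ≅ Z^14.

Boundary ∂_1: C_1 → C_0 sends each edge [p,q] (with p < q) to q − p.
This gives a 7×21 integer matrix of rank 6; reducing to Smith normal form yields diagonal entries (1,1,1,1,1,1).

Boundary ∂_2: C_2 → C_1 acts by ∂[p,q,r] = [q,r] − [p,r] + [p,q]. For instance
  ∂abe = be − ae + ab,
  ∂bfg = fg − bg + bf.
The resulting 21×14 matrix has rank 13, and its Smith normal form has invariant factors (1,1,1,1,1,1,1,1,1,1,1,1,1).

From H_k ≅ ker(∂_k) / im(∂_{k+1}) we obtain:

  H_0: rank C_0 − rank ∂_1 = 7 − 6 = 1, and the invariant factors of ∂_1 are all 1, so H_0 = Z.
  H_1: rank ker ∂_1 − rank ∂_2 = (21 − 6) − 13 = 2, and the invariant factors of ∂_2 are all 1, so H_1 = Z^2.
  H_2: rank ker ∂_2 − rank ∂_3 = (14 − 13) − 0 = 1, and there is no ∂_3, so H_2 = Z.

As a check, the Euler characteristic is 7 − 21 + 14 = 0, which agrees with 1 − 2 + 1 = 0.

Hence the Betti numbers are b_0 = 1, b_1 = 2, b_2 = 1.

b_0 = 1, b_1 = 2, b_2 = 1.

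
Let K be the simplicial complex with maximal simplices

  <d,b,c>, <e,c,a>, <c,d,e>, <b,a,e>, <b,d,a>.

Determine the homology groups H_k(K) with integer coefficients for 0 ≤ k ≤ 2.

We work with the vertex ordering a < b < c < d < e. The simplices of K, each written with vertices in increasing order, are:

  0-simplices (5): a, b, c, d, e
  1-simplices (10): ab, ac, ad, ae, bc, bd, be, cd, ce, de
  2-simplices (5): abd, abe, ace, bcd, cde

Hence C_0 ≅ Z^5, C_1 ≅ Z^10, C_2 ≅ Z^5.

The boundary map ∂_1: C_1 → C_0 is given by ∂[p,q] = [q] − [p]. For instance
  ∂de = e − d.
The 5×10 boundary matrix has rank 4 and Smith normal form diag(1,1,1,1).

The boundary map ∂_2: C_2 → C_1 acts by ∂[p,q,r] = [q,r] − [p,r] + [p,q]. For instance
  ∂abd = bd − ad + ab,
  ∂ace = ce − ae + ac.
This gives a 10×5 integer matrix of rank 5; reducing to Smith normal form yields diagonal entries (1,1,1,1,1).

Computing H_k = (kernel of ∂_k) / (image of ∂_{k+1}):

  H_0: rank C_0 − rank ∂_1 = 5 − 4 = 1, and the invariant factors of ∂_1 are all 1, so H_0 ≅ Z.
  H_1: rank ker ∂_1 − rank ∂_2 = (10 − 4) − 5 = 1, and the invariant factors of ∂_2 are all 1, so H_1 ≅ Z.
  H_2: rank ker ∂_2 − rank ∂_3 = (5 − 5) − 0 = 0, and there is no ∂_3, so H_2 ≅ 0.

(K is a triangulation of the Möbius band.)

H_0 ≅ Z,  H_1 ≅ Z,  H_2 = 0.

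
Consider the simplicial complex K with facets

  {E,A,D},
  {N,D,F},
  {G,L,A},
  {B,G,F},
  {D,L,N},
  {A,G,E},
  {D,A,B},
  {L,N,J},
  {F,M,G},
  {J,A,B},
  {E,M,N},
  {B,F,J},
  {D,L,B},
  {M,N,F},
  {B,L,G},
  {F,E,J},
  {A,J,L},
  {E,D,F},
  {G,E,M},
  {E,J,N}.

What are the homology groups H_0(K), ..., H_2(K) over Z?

H_0 = Z,  H_1 = Z ⊕ Z/2,  H_2 = 0.

Take the total order A < B < D < E < F < G < J < L < M < N on the vertex set. Then K (dimension 2) consists of the simplices:

  0-simplices (10): A, B, D, E, F, G, J, L, M, N
  1-simplices (30): AB, AD, AE, AG, AJ, AL, BD, BF, BG, BJ, BL, DE, DF, DL, DN, EF, EG, EJ, EM, EN, FG, FJ, FM, FN, GL, GM, JL, JN, LN, MN
  2-simplices (20): ABD, ABJ, ADE, AEG, AGL, AJL, BDL, BFG, BFJ, BGL, DEF, DFN, DLN, EFJ, EGM, EJN, EMN, FGM, FMN, JLN

so the chain groups are C_0 ≅ Z^10, C_1 ≅ Z^30, C_2 ≅ Z^20.

Boundary ∂_1: C_1 → C_0 is given by ∂[p,q] = [q] − [p].
The 10×30 boundary matrix has rank 9 and Smith normal form diag(1,1,1,1,1,1,1,1,1).

∂_2: C_2 → C_1 acts by ∂[p,q,r] = [q,r] − [p,r] + [p,q]. For instance
  ∂DLN = LN − DN + DL,
  ∂FMN = MN − FN + FM.
As a 30×20 matrix over Z this has rank 20, with invariant factors (1,1,1,1,1,1,1,1,1,1,1,1,1,1,1,1,1,1,1,2).

Reading off H_k = ker ∂_k / im ∂_{k+1}:

  H_0: rank C_0 − rank ∂_1 = 10 − 9 = 1, and the invariant factors of ∂_1 are all 1, so H_0 ≅ Z.
  H_1: rank ker ∂_1 − rank ∂_2 = (30 − 9) − 20 = 1, and ∂_2 has invariant factor 2 > 1, so H_1 ≅ Z ⊕ Z/2.
  H_2: rank ker ∂_2 − rank ∂_3 = (20 − 20) − 0 = 0, and there is no ∂_3, so H_2 ≅ 0.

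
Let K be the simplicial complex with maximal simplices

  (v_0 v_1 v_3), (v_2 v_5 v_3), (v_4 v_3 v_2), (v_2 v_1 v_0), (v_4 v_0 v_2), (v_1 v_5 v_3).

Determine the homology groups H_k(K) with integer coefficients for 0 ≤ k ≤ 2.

K has 6 vertices, 12 edges, 6 triangles.
rank ∂_0 = 0, rank ∂_1 = 5 ⇒ b_0 = 6 − 0 − 5 = 1; all invariant factors of ∂_1 are 1 so no torsion. So H_0 = Z.
rank ∂_1 = 5, rank ∂_2 = 6 ⇒ b_1 = 12 − 5 − 6 = 1; all invariant factors of ∂_2 are 1 so no torsion. So H_1 = Z.
rank ∂_2 = 6, rank ∂_3 = 0 ⇒ b_2 = 6 − 6 − 0 = 0. So H_2 = 0.

H_0 = Z,  H_1 = Z,  H_2 = 0.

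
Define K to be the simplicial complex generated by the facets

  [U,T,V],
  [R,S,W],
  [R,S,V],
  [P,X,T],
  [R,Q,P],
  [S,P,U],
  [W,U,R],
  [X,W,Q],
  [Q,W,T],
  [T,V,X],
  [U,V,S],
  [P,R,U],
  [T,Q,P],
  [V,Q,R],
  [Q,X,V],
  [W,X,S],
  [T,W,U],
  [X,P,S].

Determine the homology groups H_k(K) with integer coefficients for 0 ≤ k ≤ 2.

Fix the vertex order P < Q < R < S < T < U < V < W < X and write every simplex with vertices in increasing order. Then dim K = 2 and the simplices of K are:

  0-simplices (9): P, Q, R, S, T, U, V, W, X
  1-simplices (27): PQ, PR, PS, PT, PU, PX, QR, QT, QV, QW, QX, RS, RU, RV, RW, SU, SV, SW, SX, TU, TV, TW, TX, UV, UW, VX, WX
  2-simplices (18): PQR, PQT, PRU, PSU, PSX, PTX, QRV, QTW, QVX, QWX, RSV, RSW, RUW, SUV, SWX, TUV, TUW, TVX

giving chain groups C_0 ≅ Z^9, C_1 ≅ Z^27, C_2 ≅ Z^18.

Boundary ∂_1: C_1 → C_0 maps an edge to its endpoints' difference, ∂[p,q] = q − p. For instance
  ∂RW = W − R.
The 9×27 boundary matrix has rank 8 and Smith normal form diag(1,1,1,1,1,1,1,1).

Boundary ∂_2: C_2 → C_1 sends each 2-simplex [p,q,r] to [q,r] − [p,r] + [p,q]. For instance
  ∂QWX = WX − QX + QW,
  ∂PQT = QT − PT + PQ.
This gives a 27×18 integer matrix of rank 18; reducing to Smith normal form yields diagonal entries (1,1,1,1,1,1,1,1,1,1,1,1,1,1,1,1,1,2).

Now H_k = ker ∂_k / im ∂_{k+1}, so:

  H_0: rank C_0 − rank ∂_1 = 9 − 8 = 1, and the invariant factors of ∂_1 are all 1, so H_0 ≅ Z.
  H_1: rank ker ∂_1 − rank ∂_2 = (27 − 8) − 18 = 1, and ∂_2 has invariant factor 2 > 1, so H_1 ≅ Z × Z/2.
  H_2: rank ker ∂_2 − rank ∂_3 = (18 − 18) − 0 = 0, and there is no ∂_3, so H_2 ≅ 0.

(K is a triangulation of the Klein bottle.)

H_0 ≅ Z,  H_1 ≅ Z × Z/2,  H_2 = 0.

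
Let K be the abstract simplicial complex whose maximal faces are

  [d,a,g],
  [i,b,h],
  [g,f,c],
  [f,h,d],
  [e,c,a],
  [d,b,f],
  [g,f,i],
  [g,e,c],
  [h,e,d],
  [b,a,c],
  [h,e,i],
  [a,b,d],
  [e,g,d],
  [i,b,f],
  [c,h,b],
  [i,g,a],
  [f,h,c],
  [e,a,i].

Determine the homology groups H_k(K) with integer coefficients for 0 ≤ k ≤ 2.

H_0 ≅ Z,  H_1 ≅ Z ⊕ Z/2,  H_2 = 0.

K has 9 vertices, 27 edges, 18 triangles.
rank ∂_0 = 0, rank ∂_1 = 8 ⇒ b_0 = 9 − 0 − 8 = 1; all invariant factors of ∂_1 are 1 so no torsion. So H_0 = Z.
rank ∂_1 = 8, rank ∂_2 = 18 ⇒ b_1 = 27 − 8 − 18 = 1; ∂_2 has invariant factor(s) [2] giving torsion. So H_1 = Z ⊕ Z/2.
rank ∂_2 = 18, rank ∂_3 = 0 ⇒ b_2 = 18 − 18 − 0 = 0. So H_2 = 0.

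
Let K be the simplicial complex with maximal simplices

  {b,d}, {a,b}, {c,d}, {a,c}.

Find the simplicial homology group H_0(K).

H_0 ≅ Z.

Take the total order a < b < c < d on the vertex set. Then K (dimension 1) consists of the simplices:

  0-simplices (4): a, b, c, d
  1-simplices (4): ab, ac, bd, cd

Hence C_0 ≅ Z^4, C_1 ≅ Z^4.

∂_1: C_1 → C_0 is given by ∂[p,q] = [q] − [p]. For instance
  ∂ab = b − a.
This gives a 4×4 integer matrix of rank 3; reducing to Smith normal form yields diagonal entries (1,1,1).

Reading off H_k = ker ∂_k / im ∂_{k+1}:

  H_0: rank C_0 − rank ∂_1 = 4 − 3 = 1, and the invariant factors of ∂_1 are all 1, so H_0 ≅ Z.

(K is a triangulation of the circle S^1.)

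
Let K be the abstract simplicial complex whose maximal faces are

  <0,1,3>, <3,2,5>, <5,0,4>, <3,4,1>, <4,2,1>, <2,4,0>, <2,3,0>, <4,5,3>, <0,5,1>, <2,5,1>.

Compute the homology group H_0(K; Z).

We work with the vertex ordering 0 < 1 < 2 < 3 < 4 < 5. The simplices of K, each written with vertices in increasing order, are:

  0-simplices (6): [0], [1], [2], [3], [4], [5]
  1-simplices (15): [0,1], [0,2], [0,3], [0,4], [0,5], [1,2], [1,3], [1,4], [1,5], [2,3], [2,4], [2,5], [3,4], [3,5], [4,5]
  2-simplices (10): [0,1,3], [0,1,5], [0,2,3], [0,2,4], [0,4,5], [1,2,4], [1,2,5], [1,3,4], [2,3,5], [3,4,5]

giving chain groups C_0 ≅ Z^6, C_1 ≅ Z^15, C_2 ≅ Z^10.

The boundary map ∂_1: C_1 → C_0 maps an edge to its endpoints' difference, ∂[p,q] = q − p.
This gives a 6×15 integer matrix of rank 5; reducing to Smith normal form yields diagonal entries (1,1,1,1,1).

∂_2: C_2 → C_1 acts by ∂[p,q,r] = [q,r] − [p,r] + [p,q]. For instance
  ∂[1,2,4] = [2,4] − [1,4] + [1,2],
  ∂[1,2,5] = [2,5] − [1,5] + [1,2].
This gives a 15×10 integer matrix of rank 10; reducing to Smith normal form yields diagonal entries (1,1,1,1,1,1,1,1,1,2).

Reading off H_k = ker ∂_k / im ∂_{k+1}:

  H_0: rank C_0 − rank ∂_1 = 6 − 5 = 1, and the invariant factors of ∂_1 are all 1, so H_0 ≅ Z.

H_0 ≅ Z.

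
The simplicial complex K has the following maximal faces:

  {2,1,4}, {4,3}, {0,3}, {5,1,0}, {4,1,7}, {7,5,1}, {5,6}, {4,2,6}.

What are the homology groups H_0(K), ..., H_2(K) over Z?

H_0 ≅ Z,  H_1 ≅ Z^2,  H_2 = 0.

Take the total order 0 < 1 < 2 < 3 < 4 < 5 < 6 < 7 on the vertex set. Then K (dimension 2) consists of the simplices:

  0-simplices (8): [0], [1], [2], [3], [4], [5], [6], [7]
  1-simplices (14): [0,1], [0,3], [0,5], [1,2], [1,4], [1,5], [1,7], [2,4], [2,6], [3,4], [4,6], [4,7], [5,6], [5,7]
  2-simplices (5): [0,1,5], [1,2,4], [1,4,7], [1,5,7], [2,4,6]

giving chain groups C_0 ≅ Z^8, C_1 ≅ Z^14, C_2 ≅ Z^5.

Boundary ∂_1: C_1 → C_0 is given by ∂[p,q] = [q] − [p].
The resulting 8×14 matrix has rank 7, and its Smith normal form has invariant factors (1,1,1,1,1,1,1).

The boundary map ∂_2: C_2 → C_1 maps a triangle to the signed sum of its edges. For instance
  ∂[1,5,7] = [5,7] − [1,7] + [1,5],
  ∂[1,2,4] = [2,4] − [1,4] + [1,2].
As a 14×5 matrix over Z this has rank 5, with invariant factors (1,1,1,1,1).

Reading off H_k = ker ∂_k / im ∂_{k+1}:

  H_0: rank C_0 − rank ∂_1 = 8 − 7 = 1, and the invariant factors of ∂_1 are all 1, so H_0 = Z.
  H_1: rank ker ∂_1 − rank ∂_2 = (14 − 7) − 5 = 2, and the invariant factors of ∂_2 are all 1, so H_1 = Z^2.
  H_2: rank ker ∂_2 − rank ∂_3 = (5 − 5) − 0 = 0, and there is no ∂_3, so H_2 = 0.

As a check, the Euler characteristic is 8 − 14 + 5 = -1, which agrees with 1 − 2 + 0 = -1.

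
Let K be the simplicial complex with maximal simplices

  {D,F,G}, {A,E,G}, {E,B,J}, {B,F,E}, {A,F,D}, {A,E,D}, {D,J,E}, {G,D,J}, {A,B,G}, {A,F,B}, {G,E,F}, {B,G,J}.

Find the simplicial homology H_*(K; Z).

Take the total order A < B < D < E < F < G < J on the vertex set. Then K (dimension 2) consists of the simplices:

  0-simplices (7): A, B, D, E, F, G, J
  1-simplices (18): AB, AD, AE, AF, AG, BE, BF, BG, BJ, DE, DF, DG, DJ, EF, EG, EJ, FG, GJ
  2-simplices (12): ABF, ABG, ADE, ADF, AEG, BEF, BEJ, BGJ, DEJ, DFG, DGJ, EFG

Hence C_0 ≅ Z^7, C_1 ≅ Z^18, C_2 ≅ Z^12.

∂_1: C_1 → C_0 is given by ∂[p,q] = [q] − [p].
The 7×18 boundary matrix has rank 6 and Smith normal form diag(1,1,1,1,1,1).

∂_2: C_2 → C_1 maps a triangle to the signed sum of its edges. For instance
  ∂DGJ = GJ − DJ + DG,
  ∂DEJ = EJ − DJ + DE.
The 18×12 boundary matrix has rank 12 and Smith normal form diag(1,1,1,1,1,1,1,1,1,1,1,2).

Reading off H_k = ker ∂_k / im ∂_{k+1}:

  H_0: rank C_0 − rank ∂_1 = 7 − 6 = 1, and the invariant factors of ∂_1 are all 1, so H_0 ≅ Z.
  H_1: rank ker ∂_1 − rank ∂_2 = (18 − 6) − 12 = 0, and ∂_2 has invariant factor 2 > 1, so H_1 ≅ Z_2.
  H_2: rank ker ∂_2 − rank ∂_3 = (12 − 12) − 0 = 0, and there is no ∂_3, so H_2 ≅ 0.

H_0 = Z,  H_1 = Z_2,  H_2 = 0.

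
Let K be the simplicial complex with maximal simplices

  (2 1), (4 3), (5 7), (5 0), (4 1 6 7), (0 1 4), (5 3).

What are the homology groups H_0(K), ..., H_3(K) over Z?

Take the total order 0 < 1 < 2 < 3 < 4 < 5 < 6 < 7 on the vertex set. Then K (dimension 3) consists of the simplices:

  0-simplices (8): [0], [1], [2], [3], [4], [5], [6], [7]
  1-simplices (13): [0,1], [0,4], [0,5], [1,2], [1,4], [1,6], [1,7], [3,4], [3,5], [4,6], [4,7], [5,7], [6,7]
  2-simplices (5): [0,1,4], [1,4,6], [1,4,7], [1,6,7], [4,6,7]
  3-simplices (1): [1,4,6,7]

so the chain groups are C_0 ≅ Z^8, C_1 ≅ Z^13, C_2 ≅ Z^5, C_3 ≅ Z^1.

Boundary ∂_1: C_1 → C_0 sends each edge [p,q] (with p < q) to q − p. For instance
  ∂[6,7] = [7] − [6].
As a 8×13 matrix over Z this has rank 7, with invariant factors (1,1,1,1,1,1,1).

The boundary map ∂_2: C_2 → C_1 sends each 2-simplex [p,q,r] to [q,r] − [p,r] + [p,q]. For instance
  ∂[4,6,7] = [6,7] − [4,7] + [4,6],
  ∂[1,4,7] = [4,7] − [1,7] + [1,4].
The 13×5 boundary matrix has rank 4 and Smith normal form diag(1,1,1,1).

The boundary map ∂_3: C_3 → C_2 sends each 3-simplex σ to the alternating sum Σ_i (−1)^i (σ with its i-th vertex removed). For instance
  ∂[1,4,6,7] = [4,6,7] − [1,6,7] + [1,4,7] − [1,4,6].
This gives a 5×1 integer matrix of rank 1; reducing to Smith normal form yields diagonal entries (1).

From H_k ≅ ker(∂_k) / im(∂_{k+1}) we obtain:

  H_0: rank C_0 − rank ∂_1 = 8 − 7 = 1, and the invariant factors of ∂_1 are all 1, so H_0 = Z.
  H_1: rank ker ∂_1 − rank ∂_2 = (13 − 7) − 4 = 2, and the invariant factors of ∂_2 are all 1, so H_1 = Z^2.
  H_2: rank ker ∂_2 − rank ∂_3 = (5 − 4) − 1 = 0, and the invariant factors of ∂_3 are all 1, so H_2 = 0.
  H_3: rank ker ∂_3 − rank ∂_4 = (1 − 1) − 0 = 0, and there is no ∂_4, so H_3 = 0.

H_0 = Z,  H_1 = Z^2,  H_2 = 0,  H_3 = 0.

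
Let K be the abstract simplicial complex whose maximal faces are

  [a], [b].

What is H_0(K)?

Fix the vertex order a < b and write every simplex with vertices in increasing order. Then dim K = 0 and the simplices of K are:

  0-simplices (2): a, b

so the chain groups are C_0 ≅ Z^2.

Computing H_k = (kernel of ∂_k) / (image of ∂_{k+1}):

  H_0: rank C_0 − rank ∂_1 = 2 − 0 = 2, and there is no ∂_1, so H_0 = Z^2.

(K is a triangulation of a set of 2 points.)

H_0 ≅ Z^2.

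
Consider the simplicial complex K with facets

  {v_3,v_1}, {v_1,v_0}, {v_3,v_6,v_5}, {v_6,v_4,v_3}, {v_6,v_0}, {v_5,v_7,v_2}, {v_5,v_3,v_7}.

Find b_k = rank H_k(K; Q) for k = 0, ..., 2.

b_0 = 1, b_1 = 1, b_2 = 0.

Fix the vertex order v_0 < v_1 < v_2 < v_3 < v_4 < v_5 < v_6 < v_7 and write every simplex with vertices in increasing order. Then dim K = 2 and the simplices of K are:

  0-simplices (8): [v_0], [v_1], [v_2], [v_3], [v_4], [v_5], [v_6], [v_7]
  1-simplices (12): [v_0,v_1], [v_0,v_6], [v_1,v_3], [v_2,v_5], [v_2,v_7], [v_3,v_4], [v_3,v_5], [v_3,v_6], [v_3,v_7], [v_4,v_6], [v_5,v_6], [v_5,v_7]
  2-simplices (4): [v_2,v_5,v_7], [v_3,v_4,v_6], [v_3,v_5,v_6], [v_3,v_5,v_7]

giving chain groups C_0 ≅ Z^8, C_1 ≅ Z^12, C_2 ≅ Z^4.

The boundary map ∂_1: C_1 → C_0 is given by ∂[p,q] = [q] − [p].
As a 8×12 matrix over Z this has rank 7, with invariant factors (1,1,1,1,1,1,1).

The boundary map ∂_2: C_2 → C_1 maps a triangle to the signed sum of its edges. For instance
  ∂[v_3,v_5,v_6] = [v_5,v_6] − [v_3,v_6] + [v_3,v_5],
  ∂[v_3,v_5,v_7] = [v_5,v_7] − [v_3,v_7] + [v_3,v_5].
The 12×4 boundary matrix has rank 4 and Smith normal form diag(1,1,1,1).

From H_k ≅ ker(∂_k) / im(∂_{k+1}) we obtain:

  H_0: rank C_0 − rank ∂_1 = 8 − 7 = 1, and the invariant factors of ∂_1 are all 1, so H_0 = Z.
  H_1: rank ker ∂_1 − rank ∂_2 = (12 − 7) − 4 = 1, and the invariant factors of ∂_2 are all 1, so H_1 = Z.
  H_2: rank ker ∂_2 − rank ∂_3 = (4 − 4) − 0 = 0, and there is no ∂_3, so H_2 = 0.

Hence the Betti numbers are b_0 = 1, b_1 = 1, b_2 = 0.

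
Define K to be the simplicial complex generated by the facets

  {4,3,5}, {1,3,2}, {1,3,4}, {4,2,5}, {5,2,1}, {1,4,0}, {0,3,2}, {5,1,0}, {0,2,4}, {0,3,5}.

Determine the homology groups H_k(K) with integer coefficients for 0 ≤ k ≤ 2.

Fix the vertex order 0 < 1 < 2 < 3 < 4 < 5 and write every simplex with vertices in increasing order. Then dim K = 2 and the simplices of K are:

  0-simplices (6): [0], [1], [2], [3], [4], [5]
  1-simplices (15): [0,1], [0,2], [0,3], [0,4], [0,5], [1,2], [1,3], [1,4], [1,5], [2,3], [2,4], [2,5], [3,4], [3,5], [4,5]
  2-simplices (10): [0,1,4], [0,1,5], [0,2,3], [0,2,4], [0,3,5], [1,2,3], [1,2,5], [1,3,4], [2,4,5], [3,4,5]

Hence C_0 ≅ Z^6, C_1 ≅ Z^15, C_2 ≅ Z^10.

The boundary map ∂_1: C_1 → C_0 sends each edge [p,q] (with p < q) to q − p. For instance
  ∂[0,4] = [4] − [0].
As a 6×15 matrix over Z this has rank 5, with invariant factors (1,1,1,1,1).

The boundary map ∂_2: C_2 → C_1 sends each 2-simplex [p,q,r] to [q,r] − [p,r] + [p,q]. For instance
  ∂[0,3,5] = [3,5] − [0,5] + [0,3],
  ∂[2,4,5] = [4,5] − [2,5] + [2,4].
The resulting 15×10 matrix has rank 10, and its Smith normal form has invariant factors (1,1,1,1,1,1,1,1,1,2).

Reading off H_k = ker ∂_k / im ∂_{k+1}:

  H_0: rank C_0 − rank ∂_1 = 6 − 5 = 1, and the invariant factors of ∂_1 are all 1, so H_0 ≅ Z.
  H_1: rank ker ∂_1 − rank ∂_2 = (15 − 5) − 10 = 0, and ∂_2 has invariant factor 2 > 1, so H_1 ≅ Z_2.
  H_2: rank ker ∂_2 − rank ∂_3 = (10 − 10) − 0 = 0, and there is no ∂_3, so H_2 ≅ 0.

As a check, the Euler characteristic is 6 − 15 + 10 = 1, which agrees with 1 − 0 + 0 = 1.

H_0 = Z,  H_1 = Z_2,  H_2 = 0.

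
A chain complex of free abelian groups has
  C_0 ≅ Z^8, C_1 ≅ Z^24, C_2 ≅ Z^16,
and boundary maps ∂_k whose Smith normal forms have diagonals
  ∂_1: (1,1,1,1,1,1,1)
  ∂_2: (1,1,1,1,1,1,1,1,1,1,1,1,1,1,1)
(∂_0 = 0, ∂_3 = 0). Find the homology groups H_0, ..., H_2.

H_0 = Z,  H_1 = Z^2,  H_2 = Z.

H_0: b_0 = 8 − 0 − 7 = 1; torsion from ∂_1 factors > 1: none. So H_0 = Z.
H_1: b_1 = 24 − 7 − 15 = 2; torsion from ∂_2 factors > 1: none. So H_1 = Z^2.
H_2: b_2 = 16 − 15 − 0 = 1; torsion from ∂_3 factors > 1: none. So H_2 = Z.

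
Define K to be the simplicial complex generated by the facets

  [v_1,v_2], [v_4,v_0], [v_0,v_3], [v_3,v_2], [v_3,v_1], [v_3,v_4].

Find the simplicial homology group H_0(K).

H_0 ≅ Z.

We work with the vertex ordering v_0 < v_1 < v_2 < v_3 < v_4. The simplices of K, each written with vertices in increasing order, are:

  0-simplices (5): [v_0], [v_1], [v_2], [v_3], [v_4]
  1-simplices (6): [v_0,v_3], [v_0,v_4], [v_1,v_2], [v_1,v_3], [v_2,v_3], [v_3,v_4]

giving chain groups C_0 ≅ Z^5, C_1 ≅ Z^6.

The boundary map ∂_1: C_1 → C_0 sends each edge [p,q] (with p < q) to q − p. For instance
  ∂[v_0,v_3] = [v_3] − [v_0].
The 5×6 boundary matrix has rank 4 and Smith normal form diag(1,1,1,1).

Reading off H_k = ker ∂_k / im ∂_{k+1}:

  H_0: rank C_0 − rank ∂_1 = 5 − 4 = 1, and the invariant factors of ∂_1 are all 1, so H_0 ≅ Z.

(K is a triangulation of a wedge of 2 circles.)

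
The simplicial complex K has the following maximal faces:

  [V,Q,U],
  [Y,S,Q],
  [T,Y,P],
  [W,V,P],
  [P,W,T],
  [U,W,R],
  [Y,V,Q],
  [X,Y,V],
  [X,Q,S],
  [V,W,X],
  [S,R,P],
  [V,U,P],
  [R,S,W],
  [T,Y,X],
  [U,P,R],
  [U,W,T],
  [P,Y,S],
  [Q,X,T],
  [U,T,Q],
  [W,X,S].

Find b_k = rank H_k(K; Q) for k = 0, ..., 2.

b_0 = 1, b_1 = 1, b_2 = 0.

Fix the vertex order P < Q < R < S < T < U < V < W < X < Y and write every simplex with vertices in increasing order. Then dim K = 2 and the simplices of K are:

  0-simplices (10): P, Q, R, S, T, U, V, W, X, Y
  1-simplices (30): PR, PS, PT, PU, PV, PW, PY, QS, QT, QU, QV, QX, QY, RS, RU, RW, SW, SX, SY, TU, TW, TX, TY, UV, UW, VW, VX, VY, WX, XY
  2-simplices (20): PRS, PRU, PSY, PTW, PTY, PUV, PVW, QSX, QSY, QTU, QTX, QUV, QVY, RSW, RUW, SWX, TUW, TXY, VWX, VXY

giving chain groups C_0 ≅ Z^10, C_1 ≅ Z^30, C_2 ≅ Z^20.

Boundary ∂_1: C_1 → C_0 sends each edge [p,q] (with p < q) to q − p.
The resulting 10×30 matrix has rank 9, and its Smith normal form has invariant factors (1,1,1,1,1,1,1,1,1).

The boundary map ∂_2: C_2 → C_1 maps a triangle to the signed sum of its edges. For instance
  ∂TXY = XY − TY + TX,
  ∂PUV = UV − PV + PU.
As a 30×20 matrix over Z this has rank 20, with invariant factors (1,1,1,1,1,1,1,1,1,1,1,1,1,1,1,1,1,1,1,2).

From H_k ≅ ker(∂_k) / im(∂_{k+1}) we obtain:

  H_0: rank C_0 − rank ∂_1 = 10 − 9 = 1, and the invariant factors of ∂_1 are all 1, so H_0 ≅ Z.
  H_1: rank ker ∂_1 − rank ∂_2 = (30 − 9) − 20 = 1, and ∂_2 has invariant factor 2 > 1, so H_1 ≅ Z × Z/2.
  H_2: rank ker ∂_2 − rank ∂_3 = (20 − 20) − 0 = 0, and there is no ∂_3, so H_2 ≅ 0.

Hence the Betti numbers are b_0 = 1, b_1 = 1, b_2 = 0.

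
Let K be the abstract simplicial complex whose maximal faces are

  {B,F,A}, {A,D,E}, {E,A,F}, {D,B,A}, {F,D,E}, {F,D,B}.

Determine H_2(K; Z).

H_2 = Z.

Order the vertices as A < B < D < E < F. Listing each simplex with vertices in this order, K has dimension 2 with simplices:

  0-simplices (5): A, B, D, E, F
  1-simplices (9): AB, AD, AE, AF, BD, BF, DE, DF, EF
  2-simplices (6): ABD, ABF, ADE, AEF, BDF, DEF

so the chain groups are C_0 ≅ Z^5, C_1 ≅ Z^9, C_2 ≅ Z^6.

The boundary map ∂_1: C_1 → C_0 sends each edge [p,q] (with p < q) to q − p. For instance
  ∂BF = F − B.
As a 5×9 matrix over Z this has rank 4, with invariant factors (1,1,1,1).

The boundary map ∂_2: C_2 → C_1 maps a triangle to the signed sum of its edges. For instance
  ∂DEF = EF − DF + DE,
  ∂ABD = BD − AD + AB.
As a 9×6 matrix over Z this has rank 5, with invariant factors (1,1,1,1,1).

Computing H_k = (kernel of ∂_k) / (image of ∂_{k+1}):

  H_2: rank ker ∂_2 − rank ∂_3 = (6 − 5) − 0 = 1, and there is no ∂_3, so H_2 = Z.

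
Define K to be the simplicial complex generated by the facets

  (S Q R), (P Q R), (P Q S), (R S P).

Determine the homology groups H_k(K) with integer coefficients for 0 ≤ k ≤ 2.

H_0 ≅ Z,  H_1 = 0,  H_2 ≅ Z.

Order the vertices as P < Q < R < S. Listing each simplex with vertices in this order, K has dimension 2 with simplices:

  0-simplices (4): P, Q, R, S
  1-simplices (6): PQ, PR, PS, QR, QS, RS
  2-simplices (4): PQR, PQS, PRS, QRS

giving chain groups C_0 ≅ Z^4, C_1 ≅ Z^6, C_2 ≅ Z^4.

The boundary map ∂_1: C_1 → C_0 is given by ∂[p,q] = [q] − [p]. For instance
  ∂PQ = Q − P.
The resulting 4×6 matrix has rank 3, and its Smith normal form has invariant factors (1,1,1).

Boundary ∂_2: C_2 → C_1 maps a triangle to the signed sum of its edges. For instance
  ∂QRS = RS − QS + QR,
  ∂PQR = QR − PR + PQ.
The 6×4 boundary matrix has rank 3 and Smith normal form diag(1,1,1).

Computing H_k = (kernel of ∂_k) / (image of ∂_{k+1}):

  H_0: rank C_0 − rank ∂_1 = 4 − 3 = 1, and the invariant factors of ∂_1 are all 1, so H_0 = Z.
  H_1: rank ker ∂_1 − rank ∂_2 = (6 − 3) − 3 = 0, and the invariant factors of ∂_2 are all 1, so H_1 = 0.
  H_2: rank ker ∂_2 − rank ∂_3 = (4 − 3) − 0 = 1, and there is no ∂_3, so H_2 = Z.

(K is a triangulation of the 2-sphere S^2.)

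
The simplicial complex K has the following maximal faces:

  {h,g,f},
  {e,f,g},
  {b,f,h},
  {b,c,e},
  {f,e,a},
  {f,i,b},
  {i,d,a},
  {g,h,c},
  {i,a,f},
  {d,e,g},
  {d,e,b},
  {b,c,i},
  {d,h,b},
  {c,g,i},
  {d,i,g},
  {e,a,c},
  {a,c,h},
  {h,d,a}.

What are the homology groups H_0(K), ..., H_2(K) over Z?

Take the total order a < b < c < d < e < f < g < h < i on the vertex set. Then K (dimension 2) consists of the simplices:

  0-simplices (9): a, b, c, d, e, f, g, h, i
  1-simplices (27): ac, ad, ae, af, ah, ai, bc, bd, be, bf, bh, bi, ce, cg, ch, ci, de, dg, dh, di, ef, eg, fg, fh, fi, gh, gi
  2-simplices (18): ace, ach, adh, adi, aef, afi, bce, bci, bde, bdh, bfh, bfi, cgh, cgi, deg, dgi, efg, fgh

Hence C_0 ≅ Z^9, C_1 ≅ Z^27, C_2 ≅ Z^18.

Boundary ∂_1: C_1 → C_0 is given by ∂[p,q] = [q] − [p]. For instance
  ∂fh = h − f.
This gives a 9×27 integer matrix of rank 8; reducing to Smith normal form yields diagonal entries (1,1,1,1,1,1,1,1).

Boundary ∂_2: C_2 → C_1 acts by ∂[p,q,r] = [q,r] − [p,r] + [p,q]. For instance
  ∂bfi = fi − bi + bf,
  ∂cgi = gi − ci + cg.
As a 27×18 matrix over Z this has rank 17, with invariant factors (1,1,1,1,1,1,1,1,1,1,1,1,1,1,1,1,1).

Computing H_k = (kernel of ∂_k) / (image of ∂_{k+1}):

  H_0: rank C_0 − rank ∂_1 = 9 − 8 = 1, and the invariant factors of ∂_1 are all 1, so H_0 ≅ Z.
  H_1: rank ker ∂_1 − rank ∂_2 = (27 − 8) − 17 = 2, and the invariant factors of ∂_2 are all 1, so H_1 ≅ Z^2.
  H_2: rank ker ∂_2 − rank ∂_3 = (18 − 17) − 0 = 1, and there is no ∂_3, so H_2 ≅ Z.

H_0 = Z,  H_1 = Z^2,  H_2 = Z.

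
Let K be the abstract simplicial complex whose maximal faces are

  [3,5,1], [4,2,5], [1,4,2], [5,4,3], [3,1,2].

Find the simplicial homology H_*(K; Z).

H_0 = Z,  H_1 = Z,  H_2 = 0.

K has 5 vertices, 10 edges, 5 triangles.
rank ∂_0 = 0, rank ∂_1 = 4 ⇒ b_0 = 5 − 0 − 4 = 1; all invariant factors of ∂_1 are 1 so no torsion. So H_0 = Z.
rank ∂_1 = 4, rank ∂_2 = 5 ⇒ b_1 = 10 − 4 − 5 = 1; all invariant factors of ∂_2 are 1 so no torsion. So H_1 = Z.
rank ∂_2 = 5, rank ∂_3 = 0 ⇒ b_2 = 5 − 5 − 0 = 0. So H_2 = 0.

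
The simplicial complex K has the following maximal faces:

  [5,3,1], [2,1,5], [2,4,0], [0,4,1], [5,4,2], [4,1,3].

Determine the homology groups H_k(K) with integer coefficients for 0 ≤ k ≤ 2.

H_0 ≅ Z,  H_1 ≅ Z,  H_2 = 0.

We work with the vertex ordering 0 < 1 < 2 < 3 < 4 < 5. The simplices of K, each written with vertices in increasing order, are:

  0-simplices (6): [0], [1], [2], [3], [4], [5]
  1-simplices (12): [0,1], [0,2], [0,4], [1,2], [1,3], [1,4], [1,5], [2,4], [2,5], [3,4], [3,5], [4,5]
  2-simplices (6): [0,1,4], [0,2,4], [1,2,5], [1,3,4], [1,3,5], [2,4,5]

so the chain groups are C_0 ≅ Z^6, C_1 ≅ Z^12, C_2 ≅ Z^6.

The boundary map ∂_1: C_1 → C_0 is given by ∂[p,q] = [q] − [p]. For instance
  ∂[1,2] = [2] − [1].
The resulting 6×12 matrix has rank 5, and its Smith normal form has invariant factors (1,1,1,1,1).

The boundary map ∂_2: C_2 → C_1 maps a triangle to the signed sum of its edges. For instance
  ∂[1,3,5] = [3,5] − [1,5] + [1,3],
  ∂[0,2,4] = [2,4] − [0,4] + [0,2].
The 12×6 boundary matrix has rank 6 and Smith normal form diag(1,1,1,1,1,1).

Now H_k = ker ∂_k / im ∂_{k+1}, so:

  H_0: rank C_0 − rank ∂_1 = 6 − 5 = 1, and the invariant factors of ∂_1 are all 1, so H_0 ≅ Z.
  H_1: rank ker ∂_1 − rank ∂_2 = (12 − 5) − 6 = 1, and the invariant factors of ∂_2 are all 1, so H_1 ≅ Z.
  H_2: rank ker ∂_2 − rank ∂_3 = (6 − 6) − 0 = 0, and there is no ∂_3, so H_2 ≅ 0.

As a check, the Euler characteristic is 6 − 12 + 6 = 0, which agrees with 1 − 1 + 0 = 0.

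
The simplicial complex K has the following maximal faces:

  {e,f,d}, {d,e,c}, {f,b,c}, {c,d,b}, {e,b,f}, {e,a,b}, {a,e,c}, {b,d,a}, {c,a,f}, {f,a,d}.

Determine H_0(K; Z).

H_0 ≅ Z.

K has 6 vertices, 15 edges, 10 triangles.
rank ∂_0 = 0, rank ∂_1 = 5 ⇒ b_0 = 6 − 0 − 5 = 1; all invariant factors of ∂_1 are 1 so no torsion. So H_0 ≅ Z.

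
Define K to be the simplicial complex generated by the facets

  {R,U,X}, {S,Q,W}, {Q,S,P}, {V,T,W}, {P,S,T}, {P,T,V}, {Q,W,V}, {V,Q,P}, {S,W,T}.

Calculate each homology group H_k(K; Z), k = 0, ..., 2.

Fix the vertex order P < Q < R < S < T < U < V < W < X and write every simplex with vertices in increasing order. Then dim K = 2 and the simplices of K are:

  0-simplices (9): P, Q, R, S, T, U, V, W, X
  1-simplices (15): PQ, PS, PT, PV, QS, QV, QW, RU, RX, ST, SW, TV, TW, UX, VW
  2-simplices (9): PQS, PQV, PST, PTV, QSW, QVW, RUX, STW, TVW

so the chain groups are C_0 ≅ Z^9, C_1 ≅ Z^15, C_2 ≅ Z^9.

Boundary ∂_1: C_1 → C_0 maps an edge to its endpoints' difference, ∂[p,q] = q − p. For instance
  ∂QS = S − Q.
As a 9×15 matrix over Z this has rank 7, with invariant factors (1,1,1,1,1,1,1).

Boundary ∂_2: C_2 → C_1 acts by ∂[p,q,r] = [q,r] − [p,r] + [p,q]. For instance
  ∂PQV = QV − PV + PQ,
  ∂TVW = VW − TW + TV.
The resulting 15×9 matrix has rank 8, and its Smith normal form has invariant factors (1,1,1,1,1,1,1,1).

Reading off H_k = ker ∂_k / im ∂_{k+1}:

  H_0: rank C_0 − rank ∂_1 = 9 − 7 = 2, and the invariant factors of ∂_1 are all 1, so H_0 ≅ Z^2.
  H_1: rank ker ∂_1 − rank ∂_2 = (15 − 7) − 8 = 0, and the invariant factors of ∂_2 are all 1, so H_1 ≅ 0.
  H_2: rank ker ∂_2 − rank ∂_3 = (9 − 8) − 0 = 1, and there is no ∂_3, so H_2 ≅ Z.

H_0 = Z^2,  H_1 = 0,  H_2 = Z.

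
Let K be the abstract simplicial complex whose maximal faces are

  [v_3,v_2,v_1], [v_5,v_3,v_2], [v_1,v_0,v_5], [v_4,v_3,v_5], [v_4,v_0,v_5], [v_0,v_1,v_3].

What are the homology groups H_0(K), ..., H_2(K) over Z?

H_0 ≅ Z,  H_1 ≅ Z,  H_2 = 0.

Fix the vertex order v_0 < v_1 < v_2 < v_3 < v_4 < v_5 and write every simplex with vertices in increasing order. Then dim K = 2 and the simplices of K are:

  0-simplices (6): [v_0], [v_1], [v_2], [v_3], [v_4], [v_5]
  1-simplices (12): [v_0,v_1], [v_0,v_3], [v_0,v_4], [v_0,v_5], [v_1,v_2], [v_1,v_3], [v_1,v_5], [v_2,v_3], [v_2,v_5], [v_3,v_4], [v_3,v_5], [v_4,v_5]
  2-simplices (6): [v_0,v_1,v_3], [v_0,v_1,v_5], [v_0,v_4,v_5], [v_1,v_2,v_3], [v_2,v_3,v_5], [v_3,v_4,v_5]

giving chain groups C_0 ≅ Z^6, C_1 ≅ Z^12, C_2 ≅ Z^6.

∂_1: C_1 → C_0 is given by ∂[p,q] = [q] − [p]. For instance
  ∂[v_1,v_5] = [v_5] − [v_1].
This gives a 6×12 integer matrix of rank 5; reducing to Smith normal form yields diagonal entries (1,1,1,1,1).

The boundary map ∂_2: C_2 → C_1 maps a triangle to the signed sum of its edges. For instance
  ∂[v_3,v_4,v_5] = [v_4,v_5] − [v_3,v_5] + [v_3,v_4],
  ∂[v_1,v_2,v_3] = [v_2,v_3] − [v_1,v_3] + [v_1,v_2].
The resulting 12×6 matrix has rank 6, and its Smith normal form has invariant factors (1,1,1,1,1,1).

Reading off H_k = ker ∂_k / im ∂_{k+1}:

  H_0: rank C_0 − rank ∂_1 = 6 − 5 = 1, and the invariant factors of ∂_1 are all 1, so H_0 = Z.
  H_1: rank ker ∂_1 − rank ∂_2 = (12 − 5) − 6 = 1, and the invariant factors of ∂_2 are all 1, so H_1 = Z.
  H_2: rank ker ∂_2 − rank ∂_3 = (6 − 6) − 0 = 0, and there is no ∂_3, so H_2 = 0.

As a check, the Euler characteristic is 6 − 12 + 6 = 0, which agrees with 1 − 1 + 0 = 0.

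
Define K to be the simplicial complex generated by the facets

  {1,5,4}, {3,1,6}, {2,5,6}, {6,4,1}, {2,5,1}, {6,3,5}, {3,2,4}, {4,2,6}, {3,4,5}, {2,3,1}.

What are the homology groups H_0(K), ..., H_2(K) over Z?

H_0 = Z,  H_1 = Z/2,  H_2 = 0.

Order the vertices as 1 < 2 < 3 < 4 < 5 < 6. Listing each simplex with vertices in this order, K has dimension 2 with simplices:

  0-simplices (6): [1], [2], [3], [4], [5], [6]
  1-simplices (15): [1,2], [1,3], [1,4], [1,5], [1,6], [2,3], [2,4], [2,5], [2,6], [3,4], [3,5], [3,6], [4,5], [4,6], [5,6]
  2-simplices (10): [1,2,3], [1,2,5], [1,3,6], [1,4,5], [1,4,6], [2,3,4], [2,4,6], [2,5,6], [3,4,5], [3,5,6]

giving chain groups C_0 ≅ Z^6, C_1 ≅ Z^15, C_2 ≅ Z^10.

Boundary ∂_1: C_1 → C_0 sends each edge [p,q] (with p < q) to q − p.
As a 6×15 matrix over Z this has rank 5, with invariant factors (1,1,1,1,1).

∂_2: C_2 → C_1 sends each 2-simplex [p,q,r] to [q,r] − [p,r] + [p,q]. For instance
  ∂[2,3,4] = [3,4] − [2,4] + [2,3],
  ∂[1,2,3] = [2,3] − [1,3] + [1,2].
As a 15×10 matrix over Z this has rank 10, with invariant factors (1,1,1,1,1,1,1,1,1,2).

Now H_k = ker ∂_k / im ∂_{k+1}, so:

  H_0: rank C_0 − rank ∂_1 = 6 − 5 = 1, and the invariant factors of ∂_1 are all 1, so H_0 ≅ Z.
  H_1: rank ker ∂_1 − rank ∂_2 = (15 − 5) − 10 = 0, and ∂_2 has invariant factor 2 > 1, so H_1 ≅ Z/2.
  H_2: rank ker ∂_2 − rank ∂_3 = (10 − 10) − 0 = 0, and there is no ∂_3, so H_2 ≅ 0.

As a check, the Euler characteristic is 6 − 15 + 10 = 1, which agrees with 1 − 0 + 0 = 1.
(K is a triangulation of the real projective plane RP^2.)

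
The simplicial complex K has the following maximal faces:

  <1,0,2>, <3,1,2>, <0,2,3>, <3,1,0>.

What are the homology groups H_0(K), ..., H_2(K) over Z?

We work with the vertex ordering 0 < 1 < 2 < 3. The simplices of K, each written with vertices in increasing order, are:

  0-simplices (4): [0], [1], [2], [3]
  1-simplices (6): [0,1], [0,2], [0,3], [1,2], [1,3], [2,3]
  2-simplices (4): [0,1,2], [0,1,3], [0,2,3], [1,2,3]

giving chain groups C_0 ≅ Z^4, C_1 ≅ Z^6, C_2 ≅ Z^4.

The boundary map ∂_1: C_1 → C_0 is given by ∂[p,q] = [q] − [p]. For instance
  ∂[0,1] = [1] − [0].
As a 4×6 matrix over Z this has rank 3, with invariant factors (1,1,1).

Boundary ∂_2: C_2 → C_1 acts by ∂[p,q,r] = [q,r] − [p,r] + [p,q]. For instance
  ∂[0,1,2] = [1,2] − [0,2] + [0,1],
  ∂[0,2,3] = [2,3] − [0,3] + [0,2].
As a 6×4 matrix over Z this has rank 3, with invariant factors (1,1,1).

Now H_k = ker ∂_k / im ∂_{k+1}, so:

  H_0: rank C_0 − rank ∂_1 = 4 − 3 = 1, and the invariant factors of ∂_1 are all 1, so H_0 = Z.
  H_1: rank ker ∂_1 − rank ∂_2 = (6 − 3) − 3 = 0, and the invariant factors of ∂_2 are all 1, so H_1 = 0.
  H_2: rank ker ∂_2 − rank ∂_3 = (4 − 3) − 0 = 1, and there is no ∂_3, so H_2 = Z.

As a check, the Euler characteristic is 4 − 6 + 4 = 2, which agrees with 1 − 0 + 1 = 2.

H_0 = Z,  H_1 = 0,  H_2 = Z.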